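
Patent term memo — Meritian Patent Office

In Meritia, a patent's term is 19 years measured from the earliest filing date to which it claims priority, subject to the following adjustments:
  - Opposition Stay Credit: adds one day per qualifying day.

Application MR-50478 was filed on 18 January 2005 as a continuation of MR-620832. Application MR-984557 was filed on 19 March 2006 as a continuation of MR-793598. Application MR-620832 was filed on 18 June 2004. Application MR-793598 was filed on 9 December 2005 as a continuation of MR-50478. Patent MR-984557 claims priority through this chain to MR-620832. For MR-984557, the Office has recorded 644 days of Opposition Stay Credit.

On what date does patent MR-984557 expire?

Earliest priority filing: 18 June 2004.
Base term: 18 June 2004 + 19 years → 18 June 2023.
Opposition Stay Credit: +644 days → 23 March 2025.

2025-03-23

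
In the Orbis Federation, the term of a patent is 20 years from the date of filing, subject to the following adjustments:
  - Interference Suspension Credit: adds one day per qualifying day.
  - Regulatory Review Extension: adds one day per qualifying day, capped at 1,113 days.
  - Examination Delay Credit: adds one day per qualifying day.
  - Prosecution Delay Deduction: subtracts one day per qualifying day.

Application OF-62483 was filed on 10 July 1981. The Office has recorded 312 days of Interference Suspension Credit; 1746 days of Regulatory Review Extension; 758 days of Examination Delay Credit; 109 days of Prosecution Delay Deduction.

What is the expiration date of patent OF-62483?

March 15, 2007

Base term: filing date + 20 years → 10 July 2001.
Interference Suspension Credit: +312 days → 18 May 2002.
Regulatory Review Extension: 1746 days claimed exceeds the 1113-day cap, so +1113 days → 4 June 2005.
Examination Delay Credit: +758 days → 2 July 2007.
Prosecution Delay Deduction: −109 days → 15 March 2007.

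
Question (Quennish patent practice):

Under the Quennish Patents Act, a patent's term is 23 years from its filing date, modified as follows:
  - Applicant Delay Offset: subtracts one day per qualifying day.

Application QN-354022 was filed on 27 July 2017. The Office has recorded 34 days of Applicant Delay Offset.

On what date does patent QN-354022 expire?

June 23, 2040

Base term: filing date + 23 years → 27 July 2040.
Applicant Delay Offset: −34 days → 23 June 2040.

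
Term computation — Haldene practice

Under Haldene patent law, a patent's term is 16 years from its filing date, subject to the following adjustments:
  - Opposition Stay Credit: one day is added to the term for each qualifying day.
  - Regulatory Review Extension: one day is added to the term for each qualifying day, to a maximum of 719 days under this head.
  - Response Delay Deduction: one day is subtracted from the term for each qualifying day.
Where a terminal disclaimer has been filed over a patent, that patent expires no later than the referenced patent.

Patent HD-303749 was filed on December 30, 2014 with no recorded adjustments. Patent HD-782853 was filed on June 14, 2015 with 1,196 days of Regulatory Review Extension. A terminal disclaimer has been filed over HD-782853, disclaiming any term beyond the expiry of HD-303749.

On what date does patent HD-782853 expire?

2030-12-30

Natural term of HD-782853:
  Base: filing + 16 years → 14 June 2031.
  Regulatory Review Extension: 1196 days claimed exceeds the 719-day cap, so +719 days → 2 June 2033.
Expiry of referenced patent HD-303749:
  Base: filing + 16 years → 30 December 2030.
Terminal disclaimer: HD-782853 expires on the earlier of 2 June 2033 and 30 December 2030.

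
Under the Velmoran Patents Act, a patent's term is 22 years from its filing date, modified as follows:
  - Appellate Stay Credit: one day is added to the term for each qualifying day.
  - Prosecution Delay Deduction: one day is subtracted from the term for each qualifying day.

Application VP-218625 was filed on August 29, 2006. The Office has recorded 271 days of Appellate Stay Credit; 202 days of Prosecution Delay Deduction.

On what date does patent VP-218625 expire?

Base term: filing date + 22 years → 29 August 2028.
Appellate Stay Credit: +271 days → 27 May 2029.
Prosecution Delay Deduction: −202 days → 6 November 2028.

2028-11-06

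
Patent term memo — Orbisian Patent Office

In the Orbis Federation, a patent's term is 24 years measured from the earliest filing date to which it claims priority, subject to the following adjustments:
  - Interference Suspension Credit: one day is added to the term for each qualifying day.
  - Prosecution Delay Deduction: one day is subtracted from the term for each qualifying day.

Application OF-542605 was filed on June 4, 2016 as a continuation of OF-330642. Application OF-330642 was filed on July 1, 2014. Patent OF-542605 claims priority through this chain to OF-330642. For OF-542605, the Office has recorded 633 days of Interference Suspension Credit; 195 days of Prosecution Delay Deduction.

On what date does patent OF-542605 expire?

Earliest priority filing: 1 July 2014.
Base term: 1 July 2014 + 24 years → 1 July 2038.
Interference Suspension Credit: +633 days → 25 March 2040.
Prosecution Delay Deduction: −195 days → 12 September 2039.

2039-09-12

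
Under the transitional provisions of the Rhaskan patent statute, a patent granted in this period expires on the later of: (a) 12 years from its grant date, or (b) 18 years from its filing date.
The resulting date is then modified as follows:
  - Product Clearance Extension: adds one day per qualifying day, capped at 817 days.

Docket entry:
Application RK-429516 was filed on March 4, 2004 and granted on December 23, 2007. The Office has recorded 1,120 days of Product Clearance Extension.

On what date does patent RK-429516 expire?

May 29, 2024

(a) grant + 12 years → 23 December 2019.
(b) filing + 18 years → 4 March 2022.
Later of the two: 4 March 2022.
Product Clearance Extension: 1120 days claimed exceeds the 817-day cap, so +817 days → 29 May 2024.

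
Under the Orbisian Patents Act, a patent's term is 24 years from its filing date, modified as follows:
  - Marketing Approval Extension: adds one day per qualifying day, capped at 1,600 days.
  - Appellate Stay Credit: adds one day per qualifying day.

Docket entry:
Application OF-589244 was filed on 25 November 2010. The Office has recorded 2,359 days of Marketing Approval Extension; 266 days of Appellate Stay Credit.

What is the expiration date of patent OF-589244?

Base term: filing date + 24 years → 25 November 2034.
Marketing Approval Extension: 2359 days claimed exceeds the 1600-day cap, so +1600 days → 13 April 2039.
Appellate Stay Credit: +266 days → 4 January 2040.

2040-01-04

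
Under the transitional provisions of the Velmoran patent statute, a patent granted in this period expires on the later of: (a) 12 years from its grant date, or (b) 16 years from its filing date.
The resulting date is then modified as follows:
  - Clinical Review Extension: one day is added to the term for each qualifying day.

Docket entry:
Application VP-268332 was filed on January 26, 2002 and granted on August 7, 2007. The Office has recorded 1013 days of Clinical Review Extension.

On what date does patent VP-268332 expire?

2022-05-16

(a) grant + 12 years → 7 August 2019.
(b) filing + 16 years → 26 January 2018.
Later of the two: 7 August 2019.
Clinical Review Extension: +1013 days → 16 May 2022.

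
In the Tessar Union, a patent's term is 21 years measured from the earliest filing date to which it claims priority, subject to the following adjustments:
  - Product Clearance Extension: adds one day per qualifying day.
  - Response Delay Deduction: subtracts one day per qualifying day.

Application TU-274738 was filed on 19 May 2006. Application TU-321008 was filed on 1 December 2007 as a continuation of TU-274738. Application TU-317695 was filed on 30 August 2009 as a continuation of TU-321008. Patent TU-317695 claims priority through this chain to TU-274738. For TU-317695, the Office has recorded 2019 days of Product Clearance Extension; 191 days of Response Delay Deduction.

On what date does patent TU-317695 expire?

Earliest priority filing: 19 May 2006.
Base term: 19 May 2006 + 21 years → 19 May 2027.
Product Clearance Extension: +2019 days → 27 November 2032.
Response Delay Deduction: −191 days → 20 May 2032.

2032-05-20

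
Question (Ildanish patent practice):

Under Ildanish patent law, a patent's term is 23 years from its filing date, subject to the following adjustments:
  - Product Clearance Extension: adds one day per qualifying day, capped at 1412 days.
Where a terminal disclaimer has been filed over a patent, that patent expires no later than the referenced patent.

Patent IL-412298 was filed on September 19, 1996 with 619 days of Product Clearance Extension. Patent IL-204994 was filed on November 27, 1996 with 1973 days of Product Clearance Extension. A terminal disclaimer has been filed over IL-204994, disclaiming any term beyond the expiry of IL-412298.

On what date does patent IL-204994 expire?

Natural term of IL-204994:
  Base: filing + 23 years → 27 November 2019.
  Product Clearance Extension: 1973 days claimed exceeds the 1412-day cap, so +1412 days → 9 October 2023.
Expiry of referenced patent IL-412298:
  Base: filing + 23 years → 19 September 2019.
  Product Clearance Extension: 619 days (within the 1412-day cap) → +619 days → 30 May 2021.
Terminal disclaimer: IL-204994 expires on the earlier of 9 October 2023 and 30 May 2021.

May 30, 2021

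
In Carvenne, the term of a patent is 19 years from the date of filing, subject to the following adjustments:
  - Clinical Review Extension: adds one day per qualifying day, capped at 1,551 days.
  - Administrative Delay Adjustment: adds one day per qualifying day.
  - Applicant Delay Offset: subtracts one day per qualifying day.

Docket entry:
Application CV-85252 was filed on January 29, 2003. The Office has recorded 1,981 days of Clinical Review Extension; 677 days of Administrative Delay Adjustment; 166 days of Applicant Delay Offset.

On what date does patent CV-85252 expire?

Base term: filing date + 19 years → 29 January 2022.
Clinical Review Extension: 1981 days claimed exceeds the 1551-day cap, so +1551 days → 29 April 2026.
Administrative Delay Adjustment: +677 days → 6 March 2028.
Applicant Delay Offset: −166 days → 22 September 2027.

September 22, 2027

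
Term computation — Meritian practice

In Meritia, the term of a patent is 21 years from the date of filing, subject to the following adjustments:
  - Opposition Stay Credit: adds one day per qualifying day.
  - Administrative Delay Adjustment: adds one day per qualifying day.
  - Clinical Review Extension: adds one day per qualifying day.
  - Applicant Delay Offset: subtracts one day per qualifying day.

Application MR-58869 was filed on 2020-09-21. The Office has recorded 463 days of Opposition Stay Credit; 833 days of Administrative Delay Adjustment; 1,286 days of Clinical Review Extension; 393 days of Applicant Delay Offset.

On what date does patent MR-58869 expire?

September 19, 2047

Base term: filing date + 21 years → 21 September 2041.
Opposition Stay Credit: +463 days → 28 December 2042.
Administrative Delay Adjustment: +833 days → 9 April 2045.
Clinical Review Extension: +1286 days → 16 October 2048.
Applicant Delay Offset: −393 days → 19 September 2047.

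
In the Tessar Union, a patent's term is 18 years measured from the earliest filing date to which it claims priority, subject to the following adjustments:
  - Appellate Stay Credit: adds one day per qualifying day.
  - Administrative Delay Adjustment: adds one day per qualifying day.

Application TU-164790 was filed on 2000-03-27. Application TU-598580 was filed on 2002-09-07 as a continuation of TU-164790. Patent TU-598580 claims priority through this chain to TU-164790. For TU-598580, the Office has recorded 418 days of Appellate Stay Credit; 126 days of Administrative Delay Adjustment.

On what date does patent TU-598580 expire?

Earliest priority filing: 27 March 2000.
Base term: 27 March 2000 + 18 years → 27 March 2018.
Appellate Stay Credit: +418 days → 19 May 2019.
Administrative Delay Adjustment: +126 days → 22 September 2019.

September 22, 2019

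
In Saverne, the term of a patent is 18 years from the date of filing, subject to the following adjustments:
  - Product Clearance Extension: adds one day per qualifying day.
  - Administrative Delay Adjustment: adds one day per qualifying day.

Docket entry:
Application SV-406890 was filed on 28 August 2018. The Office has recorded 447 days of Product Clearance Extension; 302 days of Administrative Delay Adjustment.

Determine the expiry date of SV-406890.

Base term: filing date + 18 years → 28 August 2036.
Product Clearance Extension: +447 days → 18 November 2037.
Administrative Delay Adjustment: +302 days → 16 September 2038.

September 16, 2038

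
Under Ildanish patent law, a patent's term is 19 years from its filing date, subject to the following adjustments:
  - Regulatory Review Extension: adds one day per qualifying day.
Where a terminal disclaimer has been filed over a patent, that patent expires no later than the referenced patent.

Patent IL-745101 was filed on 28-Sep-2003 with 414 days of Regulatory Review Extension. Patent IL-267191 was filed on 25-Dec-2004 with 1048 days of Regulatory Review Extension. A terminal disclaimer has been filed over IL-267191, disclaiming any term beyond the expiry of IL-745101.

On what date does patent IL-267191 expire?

2023-11-16

Natural term of IL-267191:
  Base: filing + 19 years → 25 December 2023.
  Regulatory Review Extension: +1048 days → 7 November 2026.
Expiry of referenced patent IL-745101:
  Base: filing + 19 years → 28 September 2022.
  Regulatory Review Extension: +414 days → 16 November 2023.
Terminal disclaimer: IL-267191 expires on the earlier of 7 November 2026 and 16 November 2023.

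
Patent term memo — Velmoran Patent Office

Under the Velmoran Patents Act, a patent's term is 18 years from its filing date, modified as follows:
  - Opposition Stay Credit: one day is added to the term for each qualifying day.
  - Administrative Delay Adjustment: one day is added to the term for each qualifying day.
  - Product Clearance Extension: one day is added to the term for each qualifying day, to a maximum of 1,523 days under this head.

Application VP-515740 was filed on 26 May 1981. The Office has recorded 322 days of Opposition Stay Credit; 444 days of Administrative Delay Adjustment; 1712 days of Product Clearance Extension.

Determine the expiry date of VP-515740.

Base term: filing date + 18 years → 26 May 1999.
Opposition Stay Credit: +322 days → 12 April 2000.
Administrative Delay Adjustment: +444 days → 30 June 2001.
Product Clearance Extension: 1712 days claimed exceeds the 1523-day cap, so +1523 days → 31 August 2005.

2005-08-31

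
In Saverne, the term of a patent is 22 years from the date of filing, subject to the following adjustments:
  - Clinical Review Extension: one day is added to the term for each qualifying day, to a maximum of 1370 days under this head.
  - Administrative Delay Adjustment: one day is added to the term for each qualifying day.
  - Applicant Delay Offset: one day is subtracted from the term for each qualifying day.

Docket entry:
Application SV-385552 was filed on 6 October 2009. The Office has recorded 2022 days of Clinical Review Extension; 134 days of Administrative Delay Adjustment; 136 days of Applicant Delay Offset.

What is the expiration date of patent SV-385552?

Base term: filing date + 22 years → 6 October 2031.
Clinical Review Extension: 2022 days claimed exceeds the 1370-day cap, so +1370 days → 7 July 2035.
Administrative Delay Adjustment: +134 days → 18 November 2035.
Applicant Delay Offset: −136 days → 5 July 2035.

July 5, 2035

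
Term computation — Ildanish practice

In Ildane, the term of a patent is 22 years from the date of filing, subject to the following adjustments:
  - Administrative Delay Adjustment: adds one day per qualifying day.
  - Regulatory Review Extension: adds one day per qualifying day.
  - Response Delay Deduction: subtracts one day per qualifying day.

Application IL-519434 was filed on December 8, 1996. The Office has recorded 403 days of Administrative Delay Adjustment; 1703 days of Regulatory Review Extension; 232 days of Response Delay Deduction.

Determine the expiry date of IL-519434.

2024-01-25

Base term: filing date + 22 years → 8 December 2018.
Administrative Delay Adjustment: +403 days → 15 January 2020.
Regulatory Review Extension: +1703 days → 13 September 2024.
Response Delay Deduction: −232 days → 25 January 2024.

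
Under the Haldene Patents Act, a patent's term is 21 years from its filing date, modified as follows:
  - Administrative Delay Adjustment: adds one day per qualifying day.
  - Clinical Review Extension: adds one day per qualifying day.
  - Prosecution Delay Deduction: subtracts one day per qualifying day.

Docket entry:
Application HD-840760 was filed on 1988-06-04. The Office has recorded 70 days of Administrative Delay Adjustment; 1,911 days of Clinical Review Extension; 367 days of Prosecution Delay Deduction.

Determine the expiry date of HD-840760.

Base term: filing date + 21 years → 4 June 2009.
Administrative Delay Adjustment: +70 days → 13 August 2009.
Clinical Review Extension: +1911 days → 6 November 2014.
Prosecution Delay Deduction: −367 days → 4 November 2013.

November 4, 2013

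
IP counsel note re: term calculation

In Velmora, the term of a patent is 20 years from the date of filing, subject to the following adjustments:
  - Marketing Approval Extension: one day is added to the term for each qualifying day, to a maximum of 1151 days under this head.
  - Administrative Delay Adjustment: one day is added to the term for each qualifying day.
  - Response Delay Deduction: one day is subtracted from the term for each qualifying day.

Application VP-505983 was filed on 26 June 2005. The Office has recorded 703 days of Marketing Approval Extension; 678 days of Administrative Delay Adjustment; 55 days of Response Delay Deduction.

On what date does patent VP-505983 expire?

2029-02-11

Base term: filing date + 20 years → 26 June 2025.
Marketing Approval Extension: 703 days (within the 1151-day cap) → +703 days → 30 May 2027.
Administrative Delay Adjustment: +678 days → 7 April 2029.
Response Delay Deduction: −55 days → 11 February 2029.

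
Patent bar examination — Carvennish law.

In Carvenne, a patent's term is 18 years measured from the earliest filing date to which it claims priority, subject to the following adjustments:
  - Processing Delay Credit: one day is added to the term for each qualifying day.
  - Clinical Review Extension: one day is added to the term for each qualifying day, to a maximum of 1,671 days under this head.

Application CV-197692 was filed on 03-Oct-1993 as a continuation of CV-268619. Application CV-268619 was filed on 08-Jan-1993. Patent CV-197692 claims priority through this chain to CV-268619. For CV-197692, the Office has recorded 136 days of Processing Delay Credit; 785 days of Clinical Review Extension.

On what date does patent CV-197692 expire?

Earliest priority filing: 8 January 1993.
Base term: 8 January 1993 + 18 years → 8 January 2011.
Processing Delay Credit: +136 days → 24 May 2011.
Clinical Review Extension: 785 days (within the 1671-day cap) → +785 days → 17 July 2013.

July 17, 2013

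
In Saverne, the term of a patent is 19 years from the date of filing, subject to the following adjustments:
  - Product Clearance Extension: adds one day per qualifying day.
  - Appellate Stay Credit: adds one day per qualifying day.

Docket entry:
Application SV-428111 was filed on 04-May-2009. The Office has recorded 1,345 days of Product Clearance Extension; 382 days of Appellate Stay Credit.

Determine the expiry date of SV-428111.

Base term: filing date + 19 years → 4 May 2028.
Product Clearance Extension: +1345 days → 9 January 2032.
Appellate Stay Credit: +382 days → 25 January 2033.

2033-01-25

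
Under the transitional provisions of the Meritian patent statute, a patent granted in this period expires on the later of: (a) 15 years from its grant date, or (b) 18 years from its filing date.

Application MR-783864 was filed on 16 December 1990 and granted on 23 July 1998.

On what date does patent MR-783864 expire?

(a) grant + 15 years → 23 July 2013.
(b) filing + 18 years → 16 December 2008.
Later of the two: 23 July 2013.

2013-07-23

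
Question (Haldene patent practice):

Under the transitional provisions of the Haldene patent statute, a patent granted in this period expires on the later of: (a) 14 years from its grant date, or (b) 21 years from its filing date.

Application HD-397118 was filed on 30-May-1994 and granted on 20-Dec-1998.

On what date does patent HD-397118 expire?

(a) grant + 14 years → 20 December 2012.
(b) filing + 21 years → 30 May 2015.
Later of the two: 30 May 2015.

2015-05-30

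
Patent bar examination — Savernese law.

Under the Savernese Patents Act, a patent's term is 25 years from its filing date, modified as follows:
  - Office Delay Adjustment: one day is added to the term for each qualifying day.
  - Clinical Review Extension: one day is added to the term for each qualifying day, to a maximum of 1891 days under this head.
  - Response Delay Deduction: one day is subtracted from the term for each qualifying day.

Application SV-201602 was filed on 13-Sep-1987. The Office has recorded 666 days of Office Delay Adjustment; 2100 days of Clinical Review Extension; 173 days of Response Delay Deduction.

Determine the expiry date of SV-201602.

Base term: filing date + 25 years → 13 September 2012.
Office Delay Adjustment: +666 days → 11 July 2014.
Clinical Review Extension: 2100 days claimed exceeds the 1891-day cap, so +1891 days → 14 September 2019.
Response Delay Deduction: −173 days → 25 March 2019.

March 25, 2019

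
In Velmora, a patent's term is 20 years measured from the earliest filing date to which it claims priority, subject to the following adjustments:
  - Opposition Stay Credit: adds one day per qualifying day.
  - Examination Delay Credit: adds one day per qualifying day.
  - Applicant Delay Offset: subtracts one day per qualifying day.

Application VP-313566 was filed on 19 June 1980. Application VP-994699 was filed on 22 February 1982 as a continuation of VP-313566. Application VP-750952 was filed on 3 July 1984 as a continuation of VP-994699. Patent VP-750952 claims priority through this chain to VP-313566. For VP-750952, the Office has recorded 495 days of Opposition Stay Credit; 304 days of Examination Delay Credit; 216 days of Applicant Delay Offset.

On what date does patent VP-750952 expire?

January 23, 2002

Earliest priority filing: 19 June 1980.
Base term: 19 June 1980 + 20 years → 19 June 2000.
Opposition Stay Credit: +495 days → 27 October 2001.
Examination Delay Credit: +304 days → 27 August 2002.
Applicant Delay Offset: −216 days → 23 January 2002.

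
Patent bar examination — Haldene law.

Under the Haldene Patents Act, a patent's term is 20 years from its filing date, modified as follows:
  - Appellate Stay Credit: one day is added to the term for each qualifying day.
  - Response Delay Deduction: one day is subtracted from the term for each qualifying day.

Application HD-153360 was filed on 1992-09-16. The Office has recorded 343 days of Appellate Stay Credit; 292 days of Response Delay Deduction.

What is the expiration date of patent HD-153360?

Base term: filing date + 20 years → 16 September 2012.
Appellate Stay Credit: +343 days → 25 August 2013.
Response Delay Deduction: −292 days → 6 November 2012.

2012-11-06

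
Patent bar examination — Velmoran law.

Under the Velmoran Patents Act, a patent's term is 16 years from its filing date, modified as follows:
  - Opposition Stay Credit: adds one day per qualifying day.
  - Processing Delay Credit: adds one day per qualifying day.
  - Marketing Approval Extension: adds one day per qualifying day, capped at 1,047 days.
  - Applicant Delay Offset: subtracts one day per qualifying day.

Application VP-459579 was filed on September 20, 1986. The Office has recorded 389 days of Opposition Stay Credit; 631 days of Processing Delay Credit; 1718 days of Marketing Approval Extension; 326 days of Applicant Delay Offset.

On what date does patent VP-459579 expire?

June 27, 2007

Base term: filing date + 16 years → 20 September 2002.
Opposition Stay Credit: +389 days → 14 October 2003.
Processing Delay Credit: +631 days → 6 July 2005.
Marketing Approval Extension: 1718 days claimed exceeds the 1047-day cap, so +1047 days → 18 May 2008.
Applicant Delay Offset: −326 days → 27 June 2007.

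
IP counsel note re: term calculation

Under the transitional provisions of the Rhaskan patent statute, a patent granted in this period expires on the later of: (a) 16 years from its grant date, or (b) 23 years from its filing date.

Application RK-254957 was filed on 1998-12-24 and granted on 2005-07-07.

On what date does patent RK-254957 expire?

(a) grant + 16 years → 7 July 2021.
(b) filing + 23 years → 24 December 2021.
Later of the two: 24 December 2021.

2021-12-24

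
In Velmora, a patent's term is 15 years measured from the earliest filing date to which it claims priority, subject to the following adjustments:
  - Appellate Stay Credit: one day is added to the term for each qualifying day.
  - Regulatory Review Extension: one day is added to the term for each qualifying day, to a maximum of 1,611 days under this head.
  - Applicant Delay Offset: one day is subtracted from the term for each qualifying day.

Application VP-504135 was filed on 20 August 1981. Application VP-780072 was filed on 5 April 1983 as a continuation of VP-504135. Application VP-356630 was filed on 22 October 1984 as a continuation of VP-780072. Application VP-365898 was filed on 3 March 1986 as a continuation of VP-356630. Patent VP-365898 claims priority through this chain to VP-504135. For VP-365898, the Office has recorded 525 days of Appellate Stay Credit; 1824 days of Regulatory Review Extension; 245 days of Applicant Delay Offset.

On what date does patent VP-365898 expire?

October 24, 2001

Earliest priority filing: 20 August 1981.
Base term: 20 August 1981 + 15 years → 20 August 1996.
Appellate Stay Credit: +525 days → 27 January 1998.
Regulatory Review Extension: 1824 days claimed exceeds the 1611-day cap, so +1611 days → 26 June 2002.
Applicant Delay Offset: −245 days → 24 October 2001.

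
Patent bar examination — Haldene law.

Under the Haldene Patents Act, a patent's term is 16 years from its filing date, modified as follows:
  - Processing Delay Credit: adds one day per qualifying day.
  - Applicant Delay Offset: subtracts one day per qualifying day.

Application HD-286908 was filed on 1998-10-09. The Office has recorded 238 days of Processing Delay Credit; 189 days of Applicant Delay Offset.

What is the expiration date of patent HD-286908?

Base term: filing date + 16 years → 9 October 2014.
Processing Delay Credit: +238 days → 4 June 2015.
Applicant Delay Offset: −189 days → 27 November 2014.

November 27, 2014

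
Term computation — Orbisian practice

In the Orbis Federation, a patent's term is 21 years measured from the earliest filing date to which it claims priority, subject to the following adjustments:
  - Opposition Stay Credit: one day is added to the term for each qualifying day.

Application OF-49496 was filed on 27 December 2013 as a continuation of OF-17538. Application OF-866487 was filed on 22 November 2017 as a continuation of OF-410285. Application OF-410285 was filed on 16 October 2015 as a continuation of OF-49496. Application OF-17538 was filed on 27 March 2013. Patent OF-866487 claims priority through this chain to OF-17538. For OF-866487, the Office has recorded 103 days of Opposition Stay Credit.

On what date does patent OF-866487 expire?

2034-07-08

Earliest priority filing: 27 March 2013.
Base term: 27 March 2013 + 21 years → 27 March 2034.
Opposition Stay Credit: +103 days → 8 July 2034.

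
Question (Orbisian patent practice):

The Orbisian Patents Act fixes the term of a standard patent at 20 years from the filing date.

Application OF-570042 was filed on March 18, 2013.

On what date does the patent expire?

Filing date + 20 years → 18 March 2033.

2033-03-18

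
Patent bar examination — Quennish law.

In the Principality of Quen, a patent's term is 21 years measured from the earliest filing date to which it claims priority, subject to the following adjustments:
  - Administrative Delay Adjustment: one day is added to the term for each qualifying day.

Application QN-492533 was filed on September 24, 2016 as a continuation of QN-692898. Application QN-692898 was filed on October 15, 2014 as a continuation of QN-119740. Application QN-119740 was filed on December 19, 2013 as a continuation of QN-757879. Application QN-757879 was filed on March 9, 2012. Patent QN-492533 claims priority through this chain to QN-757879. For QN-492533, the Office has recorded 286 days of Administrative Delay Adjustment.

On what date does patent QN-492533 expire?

Earliest priority filing: 9 March 2012.
Base term: 9 March 2012 + 21 years → 9 March 2033.
Administrative Delay Adjustment: +286 days → 20 December 2033.

2033-12-20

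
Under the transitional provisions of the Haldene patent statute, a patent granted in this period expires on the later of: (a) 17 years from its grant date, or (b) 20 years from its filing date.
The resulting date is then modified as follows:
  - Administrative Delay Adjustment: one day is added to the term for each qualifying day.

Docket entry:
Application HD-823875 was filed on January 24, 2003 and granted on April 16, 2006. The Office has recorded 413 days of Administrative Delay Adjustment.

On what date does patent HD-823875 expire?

June 2, 2024

(a) grant + 17 years → 16 April 2023.
(b) filing + 20 years → 24 January 2023.
Later of the two: 16 April 2023.
Administrative Delay Adjustment: +413 days → 2 June 2024.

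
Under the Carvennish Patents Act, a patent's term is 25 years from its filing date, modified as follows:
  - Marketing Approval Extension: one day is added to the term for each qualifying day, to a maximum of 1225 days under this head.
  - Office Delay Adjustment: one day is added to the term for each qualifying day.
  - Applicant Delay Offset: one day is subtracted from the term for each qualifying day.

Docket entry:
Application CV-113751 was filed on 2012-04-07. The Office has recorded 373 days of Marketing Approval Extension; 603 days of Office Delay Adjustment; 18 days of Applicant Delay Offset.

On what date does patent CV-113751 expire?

November 21, 2039

Base term: filing date + 25 years → 7 April 2037.
Marketing Approval Extension: 373 days (within the 1225-day cap) → +373 days → 15 April 2038.
Office Delay Adjustment: +603 days → 9 December 2039.
Applicant Delay Offset: −18 days → 21 November 2039.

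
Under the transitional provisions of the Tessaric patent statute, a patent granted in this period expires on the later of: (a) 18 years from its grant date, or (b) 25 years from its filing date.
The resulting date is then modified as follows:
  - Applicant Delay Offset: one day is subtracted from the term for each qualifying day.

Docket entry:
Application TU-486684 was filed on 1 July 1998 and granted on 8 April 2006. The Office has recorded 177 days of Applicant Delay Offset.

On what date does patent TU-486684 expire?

October 14, 2023

(a) grant + 18 years → 8 April 2024.
(b) filing + 25 years → 1 July 2023.
Later of the two: 8 April 2024.
Applicant Delay Offset: −177 days → 14 October 2023.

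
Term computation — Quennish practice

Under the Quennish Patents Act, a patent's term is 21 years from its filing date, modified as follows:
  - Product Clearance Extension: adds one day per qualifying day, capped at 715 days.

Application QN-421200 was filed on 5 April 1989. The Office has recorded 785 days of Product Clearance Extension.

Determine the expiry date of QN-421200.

Base term: filing date + 21 years → 5 April 2010.
Product Clearance Extension: 785 days claimed exceeds the 715-day cap, so +715 days → 20 March 2012.

2012-03-20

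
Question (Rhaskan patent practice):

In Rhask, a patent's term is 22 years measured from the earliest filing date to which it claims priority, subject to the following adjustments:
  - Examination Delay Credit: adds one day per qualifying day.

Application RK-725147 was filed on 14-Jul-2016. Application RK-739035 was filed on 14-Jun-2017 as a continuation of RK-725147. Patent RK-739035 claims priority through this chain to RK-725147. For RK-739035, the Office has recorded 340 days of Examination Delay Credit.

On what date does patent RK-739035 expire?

Earliest priority filing: 14 July 2016.
Base term: 14 July 2016 + 22 years → 14 July 2038.
Examination Delay Credit: +340 days → 19 June 2039.

June 19, 2039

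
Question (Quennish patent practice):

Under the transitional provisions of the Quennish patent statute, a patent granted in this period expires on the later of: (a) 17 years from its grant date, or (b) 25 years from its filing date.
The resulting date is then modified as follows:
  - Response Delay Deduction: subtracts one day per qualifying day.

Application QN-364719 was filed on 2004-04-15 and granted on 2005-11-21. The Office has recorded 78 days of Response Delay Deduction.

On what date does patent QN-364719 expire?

(a) grant + 17 years → 21 November 2022.
(b) filing + 25 years → 15 April 2029.
Later of the two: 15 April 2029.
Response Delay Deduction: −78 days → 27 January 2029.

January 27, 2029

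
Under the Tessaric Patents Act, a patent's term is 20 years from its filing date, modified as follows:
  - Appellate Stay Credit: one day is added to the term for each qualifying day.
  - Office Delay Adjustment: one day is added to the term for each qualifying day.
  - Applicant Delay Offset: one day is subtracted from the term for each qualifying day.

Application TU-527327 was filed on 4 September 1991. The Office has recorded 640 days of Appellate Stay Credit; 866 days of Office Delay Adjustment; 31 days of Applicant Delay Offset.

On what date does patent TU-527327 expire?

Base term: filing date + 20 years → 4 September 2011.
Appellate Stay Credit: +640 days → 5 June 2013.
Office Delay Adjustment: +866 days → 19 October 2015.
Applicant Delay Offset: −31 days → 18 September 2015.

September 18, 2015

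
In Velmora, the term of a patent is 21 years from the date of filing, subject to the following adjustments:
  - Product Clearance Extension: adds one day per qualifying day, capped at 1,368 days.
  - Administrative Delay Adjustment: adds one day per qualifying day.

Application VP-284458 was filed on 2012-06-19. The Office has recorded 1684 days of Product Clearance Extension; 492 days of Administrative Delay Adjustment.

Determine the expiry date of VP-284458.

July 23, 2038

Base term: filing date + 21 years → 19 June 2033.
Product Clearance Extension: 1684 days claimed exceeds the 1368-day cap, so +1368 days → 18 March 2037.
Administrative Delay Adjustment: +492 days → 23 July 2038.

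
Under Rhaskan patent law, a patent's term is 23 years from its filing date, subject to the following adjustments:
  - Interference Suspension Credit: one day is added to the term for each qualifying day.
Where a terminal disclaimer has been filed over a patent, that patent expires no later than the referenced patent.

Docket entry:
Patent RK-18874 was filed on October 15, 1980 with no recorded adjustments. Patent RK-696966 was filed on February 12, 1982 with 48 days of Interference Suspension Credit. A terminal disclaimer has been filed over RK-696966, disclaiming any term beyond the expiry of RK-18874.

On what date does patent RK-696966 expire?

October 15, 2003

Natural term of RK-696966:
  Base: filing + 23 years → 12 February 2005.
  Interference Suspension Credit: +48 days → 1 April 2005.
Expiry of referenced patent RK-18874:
  Base: filing + 23 years → 15 October 2003.
Terminal disclaimer: RK-696966 expires on the earlier of 1 April 2005 and 15 October 2003.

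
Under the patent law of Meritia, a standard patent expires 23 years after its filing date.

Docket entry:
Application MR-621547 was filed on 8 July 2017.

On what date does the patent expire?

July 8, 2040

Filing date + 23 years → 8 July 2040.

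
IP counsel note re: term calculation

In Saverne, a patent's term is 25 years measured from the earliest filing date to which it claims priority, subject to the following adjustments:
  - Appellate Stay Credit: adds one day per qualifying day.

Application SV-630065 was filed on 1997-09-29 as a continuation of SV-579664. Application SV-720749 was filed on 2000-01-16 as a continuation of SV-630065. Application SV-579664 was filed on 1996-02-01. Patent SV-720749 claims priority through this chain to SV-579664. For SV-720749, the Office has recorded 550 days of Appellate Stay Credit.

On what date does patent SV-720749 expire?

2022-08-05

Earliest priority filing: 1 February 1996.
Base term: 1 February 1996 + 25 years → 1 February 2021.
Appellate Stay Credit: +550 days → 5 August 2022.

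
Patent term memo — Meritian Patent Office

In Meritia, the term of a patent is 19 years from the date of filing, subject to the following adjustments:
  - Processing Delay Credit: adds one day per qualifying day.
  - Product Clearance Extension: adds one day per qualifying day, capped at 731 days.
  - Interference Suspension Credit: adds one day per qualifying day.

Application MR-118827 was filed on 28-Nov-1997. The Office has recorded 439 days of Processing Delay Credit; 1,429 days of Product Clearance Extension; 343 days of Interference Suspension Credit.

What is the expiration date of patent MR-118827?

Base term: filing date + 19 years → 28 November 2016.
Processing Delay Credit: +439 days → 10 February 2018.
Product Clearance Extension: 1429 days claimed exceeds the 731-day cap, so +731 days → 11 February 2020.
Interference Suspension Credit: +343 days → 19 January 2021.

2021-01-19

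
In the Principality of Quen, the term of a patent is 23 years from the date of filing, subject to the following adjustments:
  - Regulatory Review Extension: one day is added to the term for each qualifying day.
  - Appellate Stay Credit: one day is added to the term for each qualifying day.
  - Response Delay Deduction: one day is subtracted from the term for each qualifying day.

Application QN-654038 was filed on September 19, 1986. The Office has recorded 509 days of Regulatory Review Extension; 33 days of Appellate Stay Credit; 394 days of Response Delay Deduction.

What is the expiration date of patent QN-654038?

Base term: filing date + 23 years → 19 September 2009.
Regulatory Review Extension: +509 days → 10 February 2011.
Appellate Stay Credit: +33 days → 15 March 2011.
Response Delay Deduction: −394 days → 14 February 2010.

2010-02-14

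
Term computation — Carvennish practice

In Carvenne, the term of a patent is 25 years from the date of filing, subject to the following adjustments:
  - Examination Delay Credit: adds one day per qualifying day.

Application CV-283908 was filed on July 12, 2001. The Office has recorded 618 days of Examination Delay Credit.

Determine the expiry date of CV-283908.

Base term: filing date + 25 years → 12 July 2026.
Examination Delay Credit: +618 days → 21 March 2028.

2028-03-21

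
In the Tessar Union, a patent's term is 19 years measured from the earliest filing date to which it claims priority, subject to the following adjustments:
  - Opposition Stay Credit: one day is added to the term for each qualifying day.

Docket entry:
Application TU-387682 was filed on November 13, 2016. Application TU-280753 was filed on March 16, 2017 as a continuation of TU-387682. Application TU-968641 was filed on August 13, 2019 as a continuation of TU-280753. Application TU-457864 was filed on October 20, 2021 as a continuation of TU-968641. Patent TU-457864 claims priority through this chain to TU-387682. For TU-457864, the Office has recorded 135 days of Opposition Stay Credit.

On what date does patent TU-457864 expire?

March 27, 2036

Earliest priority filing: 13 November 2016.
Base term: 13 November 2016 + 19 years → 13 November 2035.
Opposition Stay Credit: +135 days → 27 March 2036.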